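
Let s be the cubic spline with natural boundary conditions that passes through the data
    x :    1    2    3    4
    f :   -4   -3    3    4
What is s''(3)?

Put M_i = s'' at the i-th knot. Here h = (1, 1, 1) and Δ = (1, 6, 1), so the interior equations h_(i-1)·M_(i-1) + 2(h_(i-1)+h_i)·M_i + h_i·M_(i+1) = 6(Δ_i − Δ_(i-1)) read
  1·M_0 + 4·M_1 + 1·M_2 = 6(Δ_1 - Δ_0) = 30
  1·M_1 + 4·M_2 + 1·M_3 = 6(Δ_2 - Δ_1) = -30
Natural end conditions: M_0 = M_3 = 0.
Solving the tridiagonal system: M_0 = 0, M_1 = 10, M_2 = -10, M_3 = 0.

-10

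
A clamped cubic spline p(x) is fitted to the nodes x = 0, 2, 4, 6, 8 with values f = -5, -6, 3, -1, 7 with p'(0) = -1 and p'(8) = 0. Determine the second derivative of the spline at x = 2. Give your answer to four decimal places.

With σ_i denoting the second derivative at x_i, h_i = 2, 2, 2, 2, and Δ_i = (y_(i+1) − y_i)/h_i = -1/2, 9/2, -2, 4:
  2·σ_0 + 8·σ_1 + 2·σ_2 = 6(Δ_1 - Δ_0) = 30
  2·σ_1 + 8·σ_2 + 2·σ_3 = 6(Δ_2 - Δ_1) = -39
  2·σ_2 + 8·σ_3 + 2·σ_4 = 6(Δ_3 - Δ_2) = 36
Clamped end conditions give two more equations: 2h_0·σ_0 + h_0·σ_1 = 6(Δ_0 - p'(0)) = 3 and h_3·σ_3 + 2h_3·σ_4 = 6(p'(8) - Δ_3) = -24.
Forward elimination and back-substitution give σ_0 = -143/56, σ_1 = 185/28, σ_2 = -71/8, σ_3 = 263/28, σ_4 = -599/56.

6.6071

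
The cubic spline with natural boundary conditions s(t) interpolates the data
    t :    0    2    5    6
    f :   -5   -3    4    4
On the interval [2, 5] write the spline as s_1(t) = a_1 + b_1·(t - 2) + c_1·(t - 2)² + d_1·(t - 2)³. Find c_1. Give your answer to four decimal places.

0.7465

With M_i denoting the second derivative at x_i, h_i = 2, 3, 1, and Δ_i = (y_(i+1) − y_i)/h_i = 1, 7/3, 0:
  2·M_0 + 10·M_1 + 3·M_2 = 6(Δ_1 - Δ_0) = 8
  3·M_1 + 8·M_2 + 1·M_3 = 6(Δ_2 - Δ_1) = -14
Natural end conditions: M_0 = M_3 = 0.
Hence M_0 = 0, M_1 = 106/71, M_2 = -164/71, M_3 = 0.
On [2, 5], with s_1(t) = a_1 + b_1·(t - 2) + c_1·(t - 2)² + d_1·(t - 2)³: c_1 = M_1/2 = 53/71, d_1 = (M_2 - M_1)/(6h_1) = -15/71, b_1 = Δ_1 - h_1(2M_1 + M_2)/6 = 425/213.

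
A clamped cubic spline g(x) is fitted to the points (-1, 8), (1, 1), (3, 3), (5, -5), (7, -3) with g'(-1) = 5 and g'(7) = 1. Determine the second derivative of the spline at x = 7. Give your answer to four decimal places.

-3.2589

With σ_i denoting the second derivative at x_i, h_i = 2, 2, 2, 2, and Δ_i = (y_(i+1) − y_i)/h_i = -7/2, 1, -4, 1:
  2·σ_0 + 8·σ_1 + 2·σ_2 = 6(Δ_1 - Δ_0) = 27
  2·σ_1 + 8·σ_2 + 2·σ_3 = 6(Δ_2 - Δ_1) = -30
  2·σ_2 + 8·σ_3 + 2·σ_4 = 6(Δ_3 - Δ_2) = 30
Clamped end conditions give two more equations: 2h_0·σ_0 + h_0·σ_1 = 6(Δ_0 - g'(-1)) = -51 and h_3·σ_3 + 2h_3·σ_4 = 6(g'(7) - Δ_3) = 0.
Forward elimination and back-substitution give σ_0 = -1973/112, σ_1 = 545/56, σ_2 = -125/16, σ_3 = 365/56, σ_4 = -365/112.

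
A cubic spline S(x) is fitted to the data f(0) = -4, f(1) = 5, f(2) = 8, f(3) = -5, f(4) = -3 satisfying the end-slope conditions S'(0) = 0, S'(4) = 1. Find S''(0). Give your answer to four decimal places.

31.6429

Write M_i for S''(x_i). With h_i = 1, 1, 1, 1 and divided differences Δ_i = 9, 3, -13, 2, the continuity of S' gives the tridiagonal system
  1·M_0 + 4·M_1 + 1·M_2 = 6(Δ_1 - Δ_0) = -36
  1·M_1 + 4·M_2 + 1·M_3 = 6(Δ_2 - Δ_1) = -96
  1·M_2 + 4·M_3 + 1·M_4 = 6(Δ_3 - Δ_2) = 90
Clamped end conditions give two more equations: 2h_0·M_0 + h_0·M_1 = 6(Δ_0 - S'(0)) = 54 and h_3·M_3 + 2h_3·M_4 = 6(S'(4) - Δ_3) = -6.
Hence M_0 = 443/14, M_1 = -65/7, M_2 = -61/2, M_3 = 247/7, M_4 = -289/14.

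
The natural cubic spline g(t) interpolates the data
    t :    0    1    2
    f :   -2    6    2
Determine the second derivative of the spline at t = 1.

Write M_i for g''(x_i). With h_i = 1, 1 and divided differences Δ_i = 8, -4, the continuity of g' gives the tridiagonal system
  1·M_0 + 4·M_1 + 1·M_2 = 6(Δ_1 - Δ_0) = -72
Natural end conditions: M_0 = M_2 = 0.
Forward elimination and back-substitution give M_0 = 0, M_1 = -18, M_2 = 0.

-18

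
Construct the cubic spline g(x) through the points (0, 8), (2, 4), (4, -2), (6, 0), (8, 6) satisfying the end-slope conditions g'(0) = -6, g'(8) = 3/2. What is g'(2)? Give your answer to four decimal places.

-1.7946

Let M_i = g''(x_i). Step sizes h_i = 2, 2, 2, 2; slopes of the chords Δ_i = (y_(i+1) - y_i)/h_i = -2, -3, 1, 3.
  2·M_0 + 8·M_1 + 2·M_2 = 6(Δ_1 - Δ_0) = -6
  2·M_1 + 8·M_2 + 2·M_3 = 6(Δ_2 - Δ_1) = 24
  2·M_2 + 8·M_3 + 2·M_4 = 6(Δ_3 - Δ_2) = 12
Clamped end conditions give two more equations: 2h_0·M_0 + h_0·M_1 = 6(Δ_0 - g'(0)) = 24 and h_3·M_3 + 2h_3·M_4 = 6(g'(8) - Δ_3) = -9.
Forward elimination and back-substitution give M_0 = 873/112, M_1 = -201/56, M_2 = 57/16, M_3 = 75/56, M_4 = -327/112.
On [2, 4], g'(x) = b_1 + 2c_1·(x - 2) + 3d_1·(x - 2)² with b_1 = Δ_1 - h_1(2M_1 + M_2)/6 = -201/112, c_1 = M_1/2 = -201/112, d_1 = (M_2 - M_1)/(6h_1) = 267/448. So g'(2) = -201/112.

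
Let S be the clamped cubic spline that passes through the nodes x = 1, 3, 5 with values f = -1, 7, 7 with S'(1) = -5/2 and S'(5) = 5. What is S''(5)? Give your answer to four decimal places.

12.3750

Let m_i = S''(x_i). Step sizes h_i = 2, 2; slopes of the chords Δ_i = (y_(i+1) - y_i)/h_i = 4, 0.
  2·m_0 + 8·m_1 + 2·m_2 = 6(Δ_1 - Δ_0) = -24
Clamped end conditions give two more equations: 2h_0·m_0 + h_0·m_1 = 6(Δ_0 - S'(1)) = 39 and h_1·m_1 + 2h_1·m_2 = 6(S'(5) - Δ_1) = 30.
Solving the tridiagonal system: m_0 = 117/8, m_1 = -39/4, m_2 = 99/8.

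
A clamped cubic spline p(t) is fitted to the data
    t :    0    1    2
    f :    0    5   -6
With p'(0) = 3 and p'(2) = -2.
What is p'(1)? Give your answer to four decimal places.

-4.7500

Let σ_i = p''(x_i). Step sizes h_i = 1, 1; slopes of the chords Δ_i = (y_(i+1) - y_i)/h_i = 5, -11.
  1·σ_0 + 4·σ_1 + 1·σ_2 = 6(Δ_1 - Δ_0) = -96
Clamped end conditions give two more equations: 2h_0·σ_0 + h_0·σ_1 = 6(Δ_0 - p'(0)) = 12 and h_1·σ_1 + 2h_1·σ_2 = 6(p'(2) - Δ_1) = 54.
Solving: σ_0 = 55/2, σ_1 = -43, σ_2 = 97/2.
On [1, 2], p'(t) = b_1 + 2c_1·(t - 1) + 3d_1·(t - 1)² with b_1 = Δ_1 - h_1(2σ_1 + σ_2)/6 = -19/4, c_1 = σ_1/2 = -43/2, d_1 = (σ_2 - σ_1)/(6h_1) = 61/4. So p'(1) = -19/4.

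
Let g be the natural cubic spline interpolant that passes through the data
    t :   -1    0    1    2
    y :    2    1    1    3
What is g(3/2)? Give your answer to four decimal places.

Put σ_i = g'' at the i-th knot. Here h = (1, 1, 1) and Δ = (-1, 0, 2), so the interior equations h_(i-1)·σ_(i-1) + 2(h_(i-1)+h_i)·σ_i + h_i·σ_(i+1) = 6(Δ_i − Δ_(i-1)) read
  1·σ_0 + 4·σ_1 + 1·σ_2 = 6(Δ_1 - Δ_0) = 6
  1·σ_1 + 4·σ_2 + 1·σ_3 = 6(Δ_2 - Δ_1) = 12
Natural end conditions: σ_0 = σ_3 = 0.
Hence σ_0 = 0, σ_1 = 4/5, σ_2 = 14/5, σ_3 = 0.
On [1, 2], g(t) = 1 + 16/15·(t - 1) + 7/5·(t - 1)² - 7/15·(t - 1)³.
With (t - 1) = 1/2: g(3/2) = 73/40.

1.8250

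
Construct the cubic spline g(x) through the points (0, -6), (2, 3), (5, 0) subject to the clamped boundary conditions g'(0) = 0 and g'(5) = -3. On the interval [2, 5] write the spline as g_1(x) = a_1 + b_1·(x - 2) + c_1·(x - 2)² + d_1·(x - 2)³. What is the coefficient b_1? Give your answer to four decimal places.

With σ_i denoting the second derivative at x_i, h_i = 2, 3, and Δ_i = (y_(i+1) − y_i)/h_i = 9/2, -1:
  2·σ_0 + 10·σ_1 + 3·σ_2 = 6(Δ_1 - Δ_0) = -33
Clamped end conditions give two more equations: 2h_0·σ_0 + h_0·σ_1 = 6(Δ_0 - g'(0)) = 27 and h_1·σ_1 + 2h_1·σ_2 = 6(g'(5) - Δ_1) = -12.
Solving: σ_0 = 189/20, σ_1 = -27/5, σ_2 = 7/10.
On [2, 5], with g_1(x) = a_1 + b_1·(x - 2) + c_1·(x - 2)² + d_1·(x - 2)³: c_1 = σ_1/2 = -27/10, d_1 = (σ_2 - σ_1)/(6h_1) = 61/180, b_1 = Δ_1 - h_1(2σ_1 + σ_2)/6 = 81/20.

4.0500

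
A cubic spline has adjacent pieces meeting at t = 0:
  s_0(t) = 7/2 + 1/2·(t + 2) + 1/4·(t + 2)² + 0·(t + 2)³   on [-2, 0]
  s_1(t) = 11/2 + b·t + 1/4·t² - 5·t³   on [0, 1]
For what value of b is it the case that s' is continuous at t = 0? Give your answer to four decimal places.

1.5000

s_0'(t) = 1/2 + 1/2·(t + 2) + 0·(t + 2)², so s_0'(0) = 3/2. On the right, s_1'(0) = b, so b = 3/2.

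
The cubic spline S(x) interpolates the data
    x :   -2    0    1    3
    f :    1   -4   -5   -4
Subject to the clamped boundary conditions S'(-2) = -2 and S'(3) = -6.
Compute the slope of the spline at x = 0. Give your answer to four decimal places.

-2.2500

With σ_i denoting the second derivative at x_i, h_i = 2, 1, 2, and Δ_i = (y_(i+1) − y_i)/h_i = -5/2, -1, 1/2:
  2·σ_0 + 6·σ_1 + 1·σ_2 = 6(Δ_1 - Δ_0) = 9
  1·σ_1 + 6·σ_2 + 2·σ_3 = 6(Δ_2 - Δ_1) = 9
Clamped end conditions give two more equations: 2h_0·σ_0 + h_0·σ_1 = 6(Δ_0 - S'(-2)) = -3 and h_2·σ_2 + 2h_2·σ_3 = 6(S'(3) - Δ_2) = -39.
Solving: σ_0 = -5/4, σ_1 = 1, σ_2 = 11/2, σ_3 = -25/2.
On [0, 1], S'(x) = b_1 + 2c_1·x + 3d_1·x² with b_1 = Δ_1 - h_1(2σ_1 + σ_2)/6 = -9/4, c_1 = σ_1/2 = 1/2, d_1 = (σ_2 - σ_1)/(6h_1) = 3/4. So S'(0) = -9/4.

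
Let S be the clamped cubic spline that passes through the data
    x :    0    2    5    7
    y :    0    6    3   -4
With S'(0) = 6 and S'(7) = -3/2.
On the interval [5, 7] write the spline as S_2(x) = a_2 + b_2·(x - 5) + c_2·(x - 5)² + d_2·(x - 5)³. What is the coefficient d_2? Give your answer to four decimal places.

0.5000

With m_i denoting the second derivative at x_i, h_i = 2, 3, 2, and Δ_i = (y_(i+1) − y_i)/h_i = 3, -1, -7/2:
  2·m_0 + 10·m_1 + 3·m_2 = 6(Δ_1 - Δ_0) = -24
  3·m_1 + 10·m_2 + 2·m_3 = 6(Δ_2 - Δ_1) = -15
Clamped end conditions give two more equations: 2h_0·m_0 + h_0·m_1 = 6(Δ_0 - S'(0)) = -18 and h_2·m_2 + 2h_2·m_3 = 6(S'(7) - Δ_2) = 12.
Forward elimination and back-substitution give m_0 = -4, m_1 = -1, m_2 = -2, m_3 = 4.
On [5, 7], with S_2(x) = a_2 + b_2·(x - 5) + c_2·(x - 5)² + d_2·(x - 5)³: c_2 = m_2/2 = -1, d_2 = (m_3 - m_2)/(6h_2) = 1/2, b_2 = Δ_2 - h_2(2m_2 + m_3)/6 = -7/2.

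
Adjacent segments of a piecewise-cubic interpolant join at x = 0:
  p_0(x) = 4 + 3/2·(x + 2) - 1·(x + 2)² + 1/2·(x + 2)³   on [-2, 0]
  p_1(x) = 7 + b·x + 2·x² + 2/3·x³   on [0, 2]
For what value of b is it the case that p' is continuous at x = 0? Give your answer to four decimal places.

p_0'(x) = 3/2 - 2·(x + 2) + 3/2·(x + 2)², so p_0'(0) = 7/2. On the right, p_1'(0) = b, so b = 7/2.

3.5000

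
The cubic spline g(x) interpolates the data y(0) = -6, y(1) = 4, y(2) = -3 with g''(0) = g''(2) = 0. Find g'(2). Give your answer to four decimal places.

-11.2500

Write m_i for g''(x_i). With h_i = 1, 1 and divided differences Δ_i = 10, -7, the continuity of g' gives the tridiagonal system
  1·m_0 + 4·m_1 + 1·m_2 = 6(Δ_1 - Δ_0) = -102
Natural end conditions: m_0 = m_2 = 0.
Solving: m_0 = 0, m_1 = -51/2, m_2 = 0.
On [1, 2], g'(x) = b_1 + 2c_1·(x - 1) + 3d_1·(x - 1)² with b_1 = Δ_1 - h_1(2m_1 + m_2)/6 = 3/2, c_1 = m_1/2 = -51/4, d_1 = (m_2 - m_1)/(6h_1) = 17/4. So g'(2) = -45/4.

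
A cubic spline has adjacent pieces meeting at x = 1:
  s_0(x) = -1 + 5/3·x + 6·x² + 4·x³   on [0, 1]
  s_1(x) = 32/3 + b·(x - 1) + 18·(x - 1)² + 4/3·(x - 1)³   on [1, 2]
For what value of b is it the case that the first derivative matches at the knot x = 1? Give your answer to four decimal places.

25.6667

s_0'(x) = 5/3 + 12·x + 12·x², so s_0'(1) = 77/3. On the right, s_1'(1) = b, so b = 77/3.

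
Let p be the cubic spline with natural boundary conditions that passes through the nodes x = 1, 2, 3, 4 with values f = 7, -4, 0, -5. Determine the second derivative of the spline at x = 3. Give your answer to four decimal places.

-20.4000

Let σ_i = p''(x_i). Step sizes h_i = 1, 1, 1; slopes of the chords Δ_i = (y_(i+1) - y_i)/h_i = -11, 4, -5.
  1·σ_0 + 4·σ_1 + 1·σ_2 = 6(Δ_1 - Δ_0) = 90
  1·σ_1 + 4·σ_2 + 1·σ_3 = 6(Δ_2 - Δ_1) = -54
Natural end conditions: σ_0 = σ_3 = 0.
Forward elimination and back-substitution give σ_0 = 0, σ_1 = 138/5, σ_2 = -102/5, σ_3 = 0.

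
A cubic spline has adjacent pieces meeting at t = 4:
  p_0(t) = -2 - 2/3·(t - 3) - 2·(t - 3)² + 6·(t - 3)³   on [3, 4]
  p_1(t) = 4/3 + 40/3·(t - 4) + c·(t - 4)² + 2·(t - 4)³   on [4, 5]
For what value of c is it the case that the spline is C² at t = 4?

p_0''(t) = -4 + 36·(t - 3), so p_0''(4) = 32. On the right, p_1''(4) = 2c, so c = 16.

16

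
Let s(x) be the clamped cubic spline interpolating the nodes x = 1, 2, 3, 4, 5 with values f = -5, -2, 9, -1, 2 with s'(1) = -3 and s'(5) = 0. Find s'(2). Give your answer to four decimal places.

Write σ_i for s''(x_i). With h_i = 1, 1, 1, 1 and divided differences Δ_i = 3, 11, -10, 3, the continuity of s' gives the tridiagonal system
  1·σ_0 + 4·σ_1 + 1·σ_2 = 6(Δ_1 - Δ_0) = 48
  1·σ_1 + 4·σ_2 + 1·σ_3 = 6(Δ_2 - Δ_1) = -126
  1·σ_2 + 4·σ_3 + 1·σ_4 = 6(Δ_3 - Δ_2) = 78
Clamped end conditions give two more equations: 2h_0·σ_0 + h_0·σ_1 = 6(Δ_0 - s'(1)) = 36 and h_3·σ_3 + 2h_3·σ_4 = 6(s'(5) - Δ_3) = -18.
Solving the tridiagonal system: σ_0 = 99/14, σ_1 = 153/7, σ_2 = -93/2, σ_3 = 267/7, σ_4 = -393/14.
On [2, 3], s'(x) = b_1 + 2c_1·(x - 2) + 3d_1·(x - 2)² with b_1 = Δ_1 - h_1(2σ_1 + σ_2)/6 = 321/28, c_1 = σ_1/2 = 153/14, d_1 = (σ_2 - σ_1)/(6h_1) = -319/28. So s'(2) = 321/28.

11.4643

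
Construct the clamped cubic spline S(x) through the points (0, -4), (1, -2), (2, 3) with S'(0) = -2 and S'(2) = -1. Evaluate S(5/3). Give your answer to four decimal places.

2.2963

With m_i denoting the second derivative at x_i, h_i = 1, 1, and Δ_i = (y_(i+1) − y_i)/h_i = 2, 5:
  1·m_0 + 4·m_1 + 1·m_2 = 6(Δ_1 - Δ_0) = 18
Clamped end conditions give two more equations: 2h_0·m_0 + h_0·m_1 = 6(Δ_0 - S'(0)) = 24 and h_1·m_1 + 2h_1·m_2 = 6(S'(2) - Δ_1) = -36.
Solving the tridiagonal system: m_0 = 8, m_1 = 8, m_2 = -22.
On [1, 2], S(x) = -2 + 6·(x - 1) + 4·(x - 1)² - 5·(x - 1)³.
With (x - 1) = 2/3: S(5/3) = 62/27.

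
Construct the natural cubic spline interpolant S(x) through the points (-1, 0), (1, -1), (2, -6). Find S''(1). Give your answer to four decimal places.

Write σ_i for S''(x_i). With h_i = 2, 1 and divided differences Δ_i = -1/2, -5, the continuity of S' gives the tridiagonal system
  2·σ_0 + 6·σ_1 + 1·σ_2 = 6(Δ_1 - Δ_0) = -27
Natural end conditions: σ_0 = σ_2 = 0.
Solving the tridiagonal system: σ_0 = 0, σ_1 = -9/2, σ_2 = 0.

-4.5000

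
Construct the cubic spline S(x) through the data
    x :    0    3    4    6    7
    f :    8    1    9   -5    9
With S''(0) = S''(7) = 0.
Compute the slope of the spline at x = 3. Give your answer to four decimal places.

8.7707

Let M_i = S''(x_i). Step sizes h_i = 3, 1, 2, 1; slopes of the chords Δ_i = (y_(i+1) - y_i)/h_i = -7/3, 8, -7, 14.
  3·M_0 + 8·M_1 + 1·M_2 = 6(Δ_1 - Δ_0) = 62
  1·M_1 + 6·M_2 + 2·M_3 = 6(Δ_2 - Δ_1) = -90
  2·M_2 + 6·M_3 + 1·M_4 = 6(Δ_3 - Δ_2) = 126
Natural end conditions: M_0 = M_4 = 0.
Hence M_0 = 0, M_1 = 1388/125, M_2 = -3354/125, M_3 = 3743/125, M_4 = 0.
On [3, 4], S'(x) = b_1 + 2c_1·(x - 3) + 3d_1·(x - 3)² with b_1 = Δ_1 - h_1(2M_1 + M_2)/6 = 3289/375, c_1 = M_1/2 = 694/125, d_1 = (M_2 - M_1)/(6h_1) = -2371/375. So S'(3) = 3289/375.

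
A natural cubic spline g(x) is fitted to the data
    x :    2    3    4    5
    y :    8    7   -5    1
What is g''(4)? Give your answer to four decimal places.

Let M_i = g''(x_i). Step sizes h_i = 1, 1, 1; slopes of the chords Δ_i = (y_(i+1) - y_i)/h_i = -1, -12, 6.
  1·M_0 + 4·M_1 + 1·M_2 = 6(Δ_1 - Δ_0) = -66
  1·M_1 + 4·M_2 + 1·M_3 = 6(Δ_2 - Δ_1) = 108
Natural end conditions: M_0 = M_3 = 0.
Hence M_0 = 0, M_1 = -124/5, M_2 = 166/5, M_3 = 0.

33.2000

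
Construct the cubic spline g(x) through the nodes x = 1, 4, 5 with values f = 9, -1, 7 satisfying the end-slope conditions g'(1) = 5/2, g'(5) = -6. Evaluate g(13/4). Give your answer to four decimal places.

-3.1729

Put σ_i = g'' at the i-th knot. Here h = (3, 1) and Δ = (-10/3, 8), so the interior equations h_(i-1)·σ_(i-1) + 2(h_(i-1)+h_i)·σ_i + h_i·σ_(i+1) = 6(Δ_i − Δ_(i-1)) read
  3·σ_0 + 8·σ_1 + 1·σ_2 = 6(Δ_1 - Δ_0) = 68
Clamped end conditions give two more equations: 2h_0·σ_0 + h_0·σ_1 = 6(Δ_0 - g'(1)) = -35 and h_1·σ_1 + 2h_1·σ_2 = 6(g'(5) - Δ_1) = -84.
Forward elimination and back-substitution give σ_0 = -395/24, σ_1 = 85/4, σ_2 = -421/8.
On [1, 4], g(x) = 9 + 5/2·(x - 1) - 395/48·(x - 1)² + 905/432·(x - 1)³.
With (x - 1) = 9/4: g(13/4) = -3249/1024.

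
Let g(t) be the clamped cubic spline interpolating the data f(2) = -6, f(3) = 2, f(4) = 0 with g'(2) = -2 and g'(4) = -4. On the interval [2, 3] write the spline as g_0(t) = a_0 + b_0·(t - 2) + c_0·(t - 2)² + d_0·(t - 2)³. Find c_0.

Write m_i for g''(x_i). With h_i = 1, 1 and divided differences Δ_i = 8, -2, the continuity of g' gives the tridiagonal system
  1·m_0 + 4·m_1 + 1·m_2 = 6(Δ_1 - Δ_0) = -60
Clamped end conditions give two more equations: 2h_0·m_0 + h_0·m_1 = 6(Δ_0 - g'(2)) = 60 and h_1·m_1 + 2h_1·m_2 = 6(g'(4) - Δ_1) = -12.
Solving the tridiagonal system: m_0 = 44, m_1 = -28, m_2 = 8.
On [2, 3], with g_0(t) = a_0 + b_0·(t - 2) + c_0·(t - 2)² + d_0·(t - 2)³: c_0 = m_0/2 = 22, d_0 = (m_1 - m_0)/(6h_0) = -12, b_0 = Δ_0 - h_0(2m_0 + m_1)/6 = -2.

22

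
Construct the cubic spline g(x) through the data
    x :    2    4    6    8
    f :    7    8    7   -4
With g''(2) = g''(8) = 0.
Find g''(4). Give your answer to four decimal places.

Write m_i for g''(x_i). With h_i = 2, 2, 2 and divided differences Δ_i = 1/2, -1/2, -11/2, the continuity of g' gives the tridiagonal system
  2·m_0 + 8·m_1 + 2·m_2 = 6(Δ_1 - Δ_0) = -6
  2·m_1 + 8·m_2 + 2·m_3 = 6(Δ_2 - Δ_1) = -30
Natural end conditions: m_0 = m_3 = 0.
Hence m_0 = 0, m_1 = 1/5, m_2 = -19/5, m_3 = 0.

0.2000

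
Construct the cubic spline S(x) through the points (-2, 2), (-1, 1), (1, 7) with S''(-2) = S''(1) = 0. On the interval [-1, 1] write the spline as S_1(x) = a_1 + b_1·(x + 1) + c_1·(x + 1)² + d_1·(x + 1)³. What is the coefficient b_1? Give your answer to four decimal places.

Let M_i = S''(x_i). Step sizes h_i = 1, 2; slopes of the chords Δ_i = (y_(i+1) - y_i)/h_i = -1, 3.
  1·M_0 + 6·M_1 + 2·M_2 = 6(Δ_1 - Δ_0) = 24
Natural end conditions: M_0 = M_2 = 0.
Forward elimination and back-substitution give M_0 = 0, M_1 = 4, M_2 = 0.
On [-1, 1], with S_1(x) = a_1 + b_1·(x + 1) + c_1·(x + 1)² + d_1·(x + 1)³: c_1 = M_1/2 = 2, d_1 = (M_2 - M_1)/(6h_1) = -1/3, b_1 = Δ_1 - h_1(2M_1 + M_2)/6 = 1/3.

0.3333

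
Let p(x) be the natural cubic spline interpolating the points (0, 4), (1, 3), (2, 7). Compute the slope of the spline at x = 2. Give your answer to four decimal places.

5.2500

Let m_i = p''(x_i). Step sizes h_i = 1, 1; slopes of the chords Δ_i = (y_(i+1) - y_i)/h_i = -1, 4.
  1·m_0 + 4·m_1 + 1·m_2 = 6(Δ_1 - Δ_0) = 30
Natural end conditions: m_0 = m_2 = 0.
Hence m_0 = 0, m_1 = 15/2, m_2 = 0.
On [1, 2], p'(x) = b_1 + 2c_1·(x - 1) + 3d_1·(x - 1)² with b_1 = Δ_1 - h_1(2m_1 + m_2)/6 = 3/2, c_1 = m_1/2 = 15/4, d_1 = (m_2 - m_1)/(6h_1) = -5/4. So p'(2) = 21/4.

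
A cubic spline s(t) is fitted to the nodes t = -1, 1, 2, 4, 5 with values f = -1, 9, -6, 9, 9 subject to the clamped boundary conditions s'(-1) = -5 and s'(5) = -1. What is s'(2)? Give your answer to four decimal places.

-9.3387

Put M_i = s'' at the i-th knot. Here h = (2, 1, 2, 1) and Δ = (5, -15, 15/2, 0), so the interior equations h_(i-1)·M_(i-1) + 2(h_(i-1)+h_i)·M_i + h_i·M_(i+1) = 6(Δ_i − Δ_(i-1)) read
  2·M_0 + 6·M_1 + 1·M_2 = 6(Δ_1 - Δ_0) = -120
  1·M_1 + 6·M_2 + 2·M_3 = 6(Δ_2 - Δ_1) = 135
  2·M_2 + 6·M_3 + 1·M_4 = 6(Δ_3 - Δ_2) = -45
Clamped end conditions give two more equations: 2h_0·M_0 + h_0·M_1 = 6(Δ_0 - s'(-1)) = 60 and h_3·M_3 + 2h_3·M_4 = 6(s'(5) - Δ_3) = -6.
Forward elimination and back-substitution give M_0 = 6241/186, M_1 = -3451/93, M_2 = 3305/93, M_3 = -1912/93, M_4 = 677/93.
On [2, 4], s'(t) = b_2 + 2c_2·(t - 2) + 3d_2·(t - 2)² with b_2 = Δ_2 - h_2(2M_2 + M_3)/6 = -579/62, c_2 = M_2/2 = 3305/186, d_2 = (M_3 - M_2)/(6h_2) = -1739/372. So s'(2) = -579/62.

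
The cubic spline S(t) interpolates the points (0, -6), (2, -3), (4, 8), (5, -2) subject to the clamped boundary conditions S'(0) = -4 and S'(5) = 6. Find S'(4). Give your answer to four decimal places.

With σ_i denoting the second derivative at x_i, h_i = 2, 2, 1, and Δ_i = (y_(i+1) − y_i)/h_i = 3/2, 11/2, -10:
  2·σ_0 + 8·σ_1 + 2·σ_2 = 6(Δ_1 - Δ_0) = 24
  2·σ_1 + 6·σ_2 + 1·σ_3 = 6(Δ_2 - Δ_1) = -93
Clamped end conditions give two more equations: 2h_0·σ_0 + h_0·σ_1 = 6(Δ_0 - S'(0)) = 33 and h_2·σ_2 + 2h_2·σ_3 = 6(S'(5) - Δ_2) = 96.
Hence σ_0 = 82/23, σ_1 = 431/46, σ_2 = -668/23, σ_3 = 1438/23.
On [4, 5], S'(t) = b_2 + 2c_2·(t - 4) + 3d_2·(t - 4)² with b_2 = Δ_2 - h_2(2σ_2 + σ_3)/6 = -247/23, c_2 = σ_2/2 = -334/23, d_2 = (σ_3 - σ_2)/(6h_2) = 351/23. So S'(4) = -247/23.

-10.7391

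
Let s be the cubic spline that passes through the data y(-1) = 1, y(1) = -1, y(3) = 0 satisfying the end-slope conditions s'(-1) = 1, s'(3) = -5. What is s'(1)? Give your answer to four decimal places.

0.6250

Let σ_i = s''(x_i). Step sizes h_i = 2, 2; slopes of the chords Δ_i = (y_(i+1) - y_i)/h_i = -1, 1/2.
  2·σ_0 + 8·σ_1 + 2·σ_2 = 6(Δ_1 - Δ_0) = 9
Clamped end conditions give two more equations: 2h_0·σ_0 + h_0·σ_1 = 6(Δ_0 - s'(-1)) = -12 and h_1·σ_1 + 2h_1·σ_2 = 6(s'(3) - Δ_1) = -33.
Solving: σ_0 = -45/8, σ_1 = 21/4, σ_2 = -87/8.
On [1, 3], s'(t) = b_1 + 2c_1·(t - 1) + 3d_1·(t - 1)² with b_1 = Δ_1 - h_1(2σ_1 + σ_2)/6 = 5/8, c_1 = σ_1/2 = 21/8, d_1 = (σ_2 - σ_1)/(6h_1) = -43/32. So s'(1) = 5/8.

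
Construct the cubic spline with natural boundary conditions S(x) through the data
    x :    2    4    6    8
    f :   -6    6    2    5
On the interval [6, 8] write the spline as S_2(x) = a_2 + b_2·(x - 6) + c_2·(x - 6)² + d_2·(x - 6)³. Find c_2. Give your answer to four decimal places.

Put m_i = S'' at the i-th knot. Here h = (2, 2, 2) and Δ = (6, -2, 3/2), so the interior equations h_(i-1)·m_(i-1) + 2(h_(i-1)+h_i)·m_i + h_i·m_(i+1) = 6(Δ_i − Δ_(i-1)) read
  2·m_0 + 8·m_1 + 2·m_2 = 6(Δ_1 - Δ_0) = -48
  2·m_1 + 8·m_2 + 2·m_3 = 6(Δ_2 - Δ_1) = 21
Natural end conditions: m_0 = m_3 = 0.
Solving: m_0 = 0, m_1 = -71/10, m_2 = 22/5, m_3 = 0.
On [6, 8], with S_2(x) = a_2 + b_2·(x - 6) + c_2·(x - 6)² + d_2·(x - 6)³: c_2 = m_2/2 = 11/5, d_2 = (m_3 - m_2)/(6h_2) = -11/30, b_2 = Δ_2 - h_2(2m_2 + m_3)/6 = -43/30.

2.2000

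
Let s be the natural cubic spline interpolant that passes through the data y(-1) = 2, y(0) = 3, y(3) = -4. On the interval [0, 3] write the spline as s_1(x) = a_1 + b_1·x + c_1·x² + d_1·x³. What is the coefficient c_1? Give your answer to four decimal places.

-1.2500

With m_i denoting the second derivative at x_i, h_i = 1, 3, and Δ_i = (y_(i+1) − y_i)/h_i = 1, -7/3:
  1·m_0 + 8·m_1 + 3·m_2 = 6(Δ_1 - Δ_0) = -20
Natural end conditions: m_0 = m_2 = 0.
Solving: m_0 = 0, m_1 = -5/2, m_2 = 0.
On [0, 3], with s_1(x) = a_1 + b_1·x + c_1·x² + d_1·x³: c_1 = m_1/2 = -5/4, d_1 = (m_2 - m_1)/(6h_1) = 5/36, b_1 = Δ_1 - h_1(2m_1 + m_2)/6 = 1/6.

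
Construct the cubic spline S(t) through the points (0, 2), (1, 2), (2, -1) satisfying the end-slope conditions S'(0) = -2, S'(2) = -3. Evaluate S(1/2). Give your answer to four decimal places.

Write M_i for S''(x_i). With h_i = 1, 1 and divided differences Δ_i = 0, -3, the continuity of S' gives the tridiagonal system
  1·M_0 + 4·M_1 + 1·M_2 = 6(Δ_1 - Δ_0) = -18
Clamped end conditions give two more equations: 2h_0·M_0 + h_0·M_1 = 6(Δ_0 - S'(0)) = 12 and h_1·M_1 + 2h_1·M_2 = 6(S'(2) - Δ_1) = 0.
Forward elimination and back-substitution give M_0 = 10, M_1 = -8, M_2 = 4.
On [0, 1], S(t) = 2 - 2·t + 5·t² - 3·t³.
With t = 1/2: S(1/2) = 15/8.

1.8750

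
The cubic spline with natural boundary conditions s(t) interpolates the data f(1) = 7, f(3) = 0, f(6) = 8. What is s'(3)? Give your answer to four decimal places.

With M_i denoting the second derivative at x_i, h_i = 2, 3, and Δ_i = (y_(i+1) − y_i)/h_i = -7/2, 8/3:
  2·M_0 + 10·M_1 + 3·M_2 = 6(Δ_1 - Δ_0) = 37
Natural end conditions: M_0 = M_2 = 0.
Solving the tridiagonal system: M_0 = 0, M_1 = 37/10, M_2 = 0.
On [3, 6], s'(t) = b_1 + 2c_1·(t - 3) + 3d_1·(t - 3)² with b_1 = Δ_1 - h_1(2M_1 + M_2)/6 = -31/30, c_1 = M_1/2 = 37/20, d_1 = (M_2 - M_1)/(6h_1) = -37/180. So s'(3) = -31/30.

-1.0333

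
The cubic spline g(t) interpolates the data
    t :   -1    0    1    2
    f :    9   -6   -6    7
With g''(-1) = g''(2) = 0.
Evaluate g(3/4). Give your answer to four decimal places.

-7.5438

Put m_i = g'' at the i-th knot. Here h = (1, 1, 1) and Δ = (-15, 0, 13), so the interior equations h_(i-1)·m_(i-1) + 2(h_(i-1)+h_i)·m_i + h_i·m_(i+1) = 6(Δ_i − Δ_(i-1)) read
  1·m_0 + 4·m_1 + 1·m_2 = 6(Δ_1 - Δ_0) = 90
  1·m_1 + 4·m_2 + 1·m_3 = 6(Δ_2 - Δ_1) = 78
Natural end conditions: m_0 = m_3 = 0.
Solving: m_0 = 0, m_1 = 94/5, m_2 = 74/5, m_3 = 0.
On [0, 1], g(t) = -6 - 131/15·t + 47/5·t² - 2/3·t³.
With t = 3/4: g(3/4) = -1207/160.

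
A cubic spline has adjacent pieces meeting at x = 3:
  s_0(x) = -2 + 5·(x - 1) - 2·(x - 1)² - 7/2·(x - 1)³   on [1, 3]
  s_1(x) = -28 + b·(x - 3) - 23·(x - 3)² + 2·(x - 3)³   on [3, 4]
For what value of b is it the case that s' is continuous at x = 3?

-45

s_0'(x) = 5 - 4·(x - 1) - 21/2·(x - 1)², so s_0'(3) = -45. On the right, s_1'(3) = b, so b = -45.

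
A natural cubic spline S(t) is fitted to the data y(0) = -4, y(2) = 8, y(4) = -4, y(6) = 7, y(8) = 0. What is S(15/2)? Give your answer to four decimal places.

3.3655

Write M_i for S''(x_i). With h_i = 2, 2, 2, 2 and divided differences Δ_i = 6, -6, 11/2, -7/2, the continuity of S' gives the tridiagonal system
  2·M_0 + 8·M_1 + 2·M_2 = 6(Δ_1 - Δ_0) = -72
  2·M_1 + 8·M_2 + 2·M_3 = 6(Δ_2 - Δ_1) = 69
  2·M_2 + 8·M_3 + 2·M_4 = 6(Δ_3 - Δ_2) = -54
Natural end conditions: M_0 = M_4 = 0.
Forward elimination and back-substitution give M_0 = 0, M_1 = -705/56, M_2 = 201/14, M_3 = -579/56, M_4 = 0.
On [6, 8], S(t) = 7 + 95/28·(t - 6) - 579/112·(t - 6)² + 193/224·(t - 6)³.
With (t - 6) = 3/2: S(15/2) = 6031/1792.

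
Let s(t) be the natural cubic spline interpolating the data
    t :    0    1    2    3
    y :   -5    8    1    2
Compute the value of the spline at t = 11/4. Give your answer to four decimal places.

0.9375

Let m_i = s''(x_i). Step sizes h_i = 1, 1, 1; slopes of the chords Δ_i = (y_(i+1) - y_i)/h_i = 13, -7, 1.
  1·m_0 + 4·m_1 + 1·m_2 = 6(Δ_1 - Δ_0) = -120
  1·m_1 + 4·m_2 + 1·m_3 = 6(Δ_2 - Δ_1) = 48
Natural end conditions: m_0 = m_3 = 0.
Solving the tridiagonal system: m_0 = 0, m_1 = -176/5, m_2 = 104/5, m_3 = 0.
On [2, 3], s(t) = 1 - 89/15·(t - 2) + 52/5·(t - 2)² - 52/15·(t - 2)³.
With (t - 2) = 3/4: s(11/4) = 15/16.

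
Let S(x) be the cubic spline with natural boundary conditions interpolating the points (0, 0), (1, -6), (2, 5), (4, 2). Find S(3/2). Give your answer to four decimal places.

Let σ_i = S''(x_i). Step sizes h_i = 1, 1, 2; slopes of the chords Δ_i = (y_(i+1) - y_i)/h_i = -6, 11, -3/2.
  1·σ_0 + 4·σ_1 + 1·σ_2 = 6(Δ_1 - Δ_0) = 102
  1·σ_1 + 6·σ_2 + 2·σ_3 = 6(Δ_2 - Δ_1) = -75
Natural end conditions: σ_0 = σ_3 = 0.
Solving the tridiagonal system: σ_0 = 0, σ_1 = 687/23, σ_2 = -402/23, σ_3 = 0.
On [1, 2], S(x) = -6 + 91/23·(x - 1) + 687/46·(x - 1)² - 363/46·(x - 1)³.
With (x - 1) = 1/2: S(3/2) = -469/368.

-1.2745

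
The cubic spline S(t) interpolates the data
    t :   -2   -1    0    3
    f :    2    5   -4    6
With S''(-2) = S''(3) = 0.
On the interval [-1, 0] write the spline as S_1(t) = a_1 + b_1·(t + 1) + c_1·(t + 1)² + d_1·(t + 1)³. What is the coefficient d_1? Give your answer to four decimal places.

5.4731

Put M_i = S'' at the i-th knot. Here h = (1, 1, 3) and Δ = (3, -9, 10/3), so the interior equations h_(i-1)·M_(i-1) + 2(h_(i-1)+h_i)·M_i + h_i·M_(i+1) = 6(Δ_i − Δ_(i-1)) read
  1·M_0 + 4·M_1 + 1·M_2 = 6(Δ_1 - Δ_0) = -72
  1·M_1 + 8·M_2 + 3·M_3 = 6(Δ_2 - Δ_1) = 74
Natural end conditions: M_0 = M_3 = 0.
Forward elimination and back-substitution give M_0 = 0, M_1 = -650/31, M_2 = 368/31, M_3 = 0.
On [-1, 0], with S_1(t) = a_1 + b_1·(t + 1) + c_1·(t + 1)² + d_1·(t + 1)³: c_1 = M_1/2 = -325/31, d_1 = (M_2 - M_1)/(6h_1) = 509/93, b_1 = Δ_1 - h_1(2M_1 + M_2)/6 = -371/93.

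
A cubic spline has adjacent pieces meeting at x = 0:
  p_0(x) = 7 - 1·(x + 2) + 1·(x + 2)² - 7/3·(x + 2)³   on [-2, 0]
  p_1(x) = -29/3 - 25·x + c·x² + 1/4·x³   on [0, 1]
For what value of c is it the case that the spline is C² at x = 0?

-13

p_0''(x) = 2 - 14·(x + 2), so p_0''(0) = -26. On the right, p_1''(0) = 2c, so c = -13.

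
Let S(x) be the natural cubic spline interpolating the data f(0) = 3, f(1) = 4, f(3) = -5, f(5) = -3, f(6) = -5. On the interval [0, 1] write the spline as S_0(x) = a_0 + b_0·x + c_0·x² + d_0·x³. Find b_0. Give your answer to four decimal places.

2.3333

Let σ_i = S''(x_i). Step sizes h_i = 1, 2, 2, 1; slopes of the chords Δ_i = (y_(i+1) - y_i)/h_i = 1, -9/2, 1, -2.
  1·σ_0 + 6·σ_1 + 2·σ_2 = 6(Δ_1 - Δ_0) = -33
  2·σ_1 + 8·σ_2 + 2·σ_3 = 6(Δ_2 - Δ_1) = 33
  2·σ_2 + 6·σ_3 + 1·σ_4 = 6(Δ_3 - Δ_2) = -18
Natural end conditions: σ_0 = σ_4 = 0.
Forward elimination and back-substitution give σ_0 = 0, σ_1 = -8, σ_2 = 15/2, σ_3 = -11/2, σ_4 = 0.
On [0, 1], with S_0(x) = a_0 + b_0·x + c_0·x² + d_0·x³: c_0 = σ_0/2 = 0, d_0 = (σ_1 - σ_0)/(6h_0) = -4/3, b_0 = Δ_0 - h_0(2σ_0 + σ_1)/6 = 7/3.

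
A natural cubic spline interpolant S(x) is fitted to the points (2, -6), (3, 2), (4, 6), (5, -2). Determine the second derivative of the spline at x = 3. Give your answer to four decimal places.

Let M_i = S''(x_i). Step sizes h_i = 1, 1, 1; slopes of the chords Δ_i = (y_(i+1) - y_i)/h_i = 8, 4, -8.
  1·M_0 + 4·M_1 + 1·M_2 = 6(Δ_1 - Δ_0) = -24
  1·M_1 + 4·M_2 + 1·M_3 = 6(Δ_2 - Δ_1) = -72
Natural end conditions: M_0 = M_3 = 0.
Solving: M_0 = 0, M_1 = -8/5, M_2 = -88/5, M_3 = 0.

-1.6000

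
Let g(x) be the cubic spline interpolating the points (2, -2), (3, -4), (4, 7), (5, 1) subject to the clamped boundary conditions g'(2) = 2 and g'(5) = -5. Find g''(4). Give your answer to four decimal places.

-40.6667

With m_i denoting the second derivative at x_i, h_i = 1, 1, 1, and Δ_i = (y_(i+1) − y_i)/h_i = -2, 11, -6:
  1·m_0 + 4·m_1 + 1·m_2 = 6(Δ_1 - Δ_0) = 78
  1·m_1 + 4·m_2 + 1·m_3 = 6(Δ_2 - Δ_1) = -102
Clamped end conditions give two more equations: 2h_0·m_0 + h_0·m_1 = 6(Δ_0 - g'(2)) = -24 and h_2·m_2 + 2h_2·m_3 = 6(g'(5) - Δ_2) = 6.
Hence m_0 = -92/3, m_1 = 112/3, m_2 = -122/3, m_3 = 70/3.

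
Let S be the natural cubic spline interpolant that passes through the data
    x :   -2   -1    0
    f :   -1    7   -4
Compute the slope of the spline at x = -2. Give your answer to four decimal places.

With M_i denoting the second derivative at x_i, h_i = 1, 1, and Δ_i = (y_(i+1) − y_i)/h_i = 8, -11:
  1·M_0 + 4·M_1 + 1·M_2 = 6(Δ_1 - Δ_0) = -114
Natural end conditions: M_0 = M_2 = 0.
Forward elimination and back-substitution give M_0 = 0, M_1 = -57/2, M_2 = 0.
On [-2, -1], S'(x) = b_0 + 2c_0·(x + 2) + 3d_0·(x + 2)² with b_0 = Δ_0 - h_0(2M_0 + M_1)/6 = 51/4, c_0 = M_0/2 = 0, d_0 = (M_1 - M_0)/(6h_0) = -19/4. So S'(-2) = 51/4.

12.7500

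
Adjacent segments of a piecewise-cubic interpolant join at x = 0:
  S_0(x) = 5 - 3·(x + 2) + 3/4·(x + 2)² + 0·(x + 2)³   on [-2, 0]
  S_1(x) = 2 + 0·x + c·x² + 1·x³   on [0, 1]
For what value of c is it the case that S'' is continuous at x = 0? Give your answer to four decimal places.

S_0''(x) = 3/2 + 0·(x + 2), so S_0''(0) = 3/2. On the right, S_1''(0) = 2c, so c = 3/4.

0.7500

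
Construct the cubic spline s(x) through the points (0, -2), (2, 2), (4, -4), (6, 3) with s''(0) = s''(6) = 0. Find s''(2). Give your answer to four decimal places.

-5.3000

Put M_i = s'' at the i-th knot. Here h = (2, 2, 2) and Δ = (2, -3, 7/2), so the interior equations h_(i-1)·M_(i-1) + 2(h_(i-1)+h_i)·M_i + h_i·M_(i+1) = 6(Δ_i − Δ_(i-1)) read
  2·M_0 + 8·M_1 + 2·M_2 = 6(Δ_1 - Δ_0) = -30
  2·M_1 + 8·M_2 + 2·M_3 = 6(Δ_2 - Δ_1) = 39
Natural end conditions: M_0 = M_3 = 0.
Solving the tridiagonal system: M_0 = 0, M_1 = -53/10, M_2 = 31/5, M_3 = 0.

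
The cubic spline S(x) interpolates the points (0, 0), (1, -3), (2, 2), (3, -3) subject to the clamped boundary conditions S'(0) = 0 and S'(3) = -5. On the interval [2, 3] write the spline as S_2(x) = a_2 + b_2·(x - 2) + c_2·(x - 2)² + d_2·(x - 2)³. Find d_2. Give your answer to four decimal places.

Write σ_i for S''(x_i). With h_i = 1, 1, 1 and divided differences Δ_i = -3, 5, -5, the continuity of S' gives the tridiagonal system
  1·σ_0 + 4·σ_1 + 1·σ_2 = 6(Δ_1 - Δ_0) = 48
  1·σ_1 + 4·σ_2 + 1·σ_3 = 6(Δ_2 - Δ_1) = -60
Clamped end conditions give two more equations: 2h_0·σ_0 + h_0·σ_1 = 6(Δ_0 - S'(0)) = -18 and h_2·σ_2 + 2h_2·σ_3 = 6(S'(3) - Δ_2) = 0.
Forward elimination and back-substitution give σ_0 = -308/15, σ_1 = 346/15, σ_2 = -356/15, σ_3 = 178/15.
On [2, 3], with S_2(x) = a_2 + b_2·(x - 2) + c_2·(x - 2)² + d_2·(x - 2)³: c_2 = σ_2/2 = -178/15, d_2 = (σ_3 - σ_2)/(6h_2) = 89/15, b_2 = Δ_2 - h_2(2σ_2 + σ_3)/6 = 14/15.

5.9333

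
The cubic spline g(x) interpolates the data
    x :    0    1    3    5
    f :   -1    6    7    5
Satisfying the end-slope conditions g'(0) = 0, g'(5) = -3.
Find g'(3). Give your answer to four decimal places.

Write M_i for g''(x_i). With h_i = 1, 2, 2 and divided differences Δ_i = 7, 1/2, -1, the continuity of g' gives the tridiagonal system
  1·M_0 + 6·M_1 + 2·M_2 = 6(Δ_1 - Δ_0) = -39
  2·M_1 + 8·M_2 + 2·M_3 = 6(Δ_2 - Δ_1) = -9
Clamped end conditions give two more equations: 2h_0·M_0 + h_0·M_1 = 6(Δ_0 - g'(0)) = 42 and h_2·M_2 + 2h_2·M_3 = 6(g'(5) - Δ_2) = -12.
Forward elimination and back-substitution give M_0 = 27, M_1 = -12, M_2 = 3, M_3 = -9/2.
On [3, 5], g'(x) = b_2 + 2c_2·(x - 3) + 3d_2·(x - 3)² with b_2 = Δ_2 - h_2(2M_2 + M_3)/6 = -3/2, c_2 = M_2/2 = 3/2, d_2 = (M_3 - M_2)/(6h_2) = -5/8. So g'(3) = -3/2.

-1.5000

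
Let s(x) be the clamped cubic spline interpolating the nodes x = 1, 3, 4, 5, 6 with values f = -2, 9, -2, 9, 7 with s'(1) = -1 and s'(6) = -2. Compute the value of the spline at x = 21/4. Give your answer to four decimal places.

9.7922

With M_i denoting the second derivative at x_i, h_i = 2, 1, 1, 1, and Δ_i = (y_(i+1) − y_i)/h_i = 11/2, -11, 11, -2:
  2·M_0 + 6·M_1 + 1·M_2 = 6(Δ_1 - Δ_0) = -99
  1·M_1 + 4·M_2 + 1·M_3 = 6(Δ_2 - Δ_1) = 132
  1·M_2 + 4·M_3 + 1·M_4 = 6(Δ_3 - Δ_2) = -78
Clamped end conditions give two more equations: 2h_0·M_0 + h_0·M_1 = 6(Δ_0 - s'(1)) = 39 and h_3·M_3 + 2h_3·M_4 = 6(s'(6) - Δ_3) = 0.
Hence M_0 = 4373/164, M_1 = -1387/41, M_2 = 4153/82, M_3 = -1507/41, M_4 = 1507/82.
On [5, 6], s(x) = 9 + 1179/164·(x - 5) - 1507/82·(x - 5)² + 1507/164·(x - 5)³.
With (x - 5) = 1/4: s(21/4) = 102779/10496.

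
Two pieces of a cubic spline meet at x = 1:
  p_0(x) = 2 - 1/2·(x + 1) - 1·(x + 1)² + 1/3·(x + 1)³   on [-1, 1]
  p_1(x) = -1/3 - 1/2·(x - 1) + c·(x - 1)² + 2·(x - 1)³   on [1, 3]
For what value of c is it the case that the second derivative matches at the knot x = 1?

1

p_0''(x) = -2 + 2·(x + 1), so p_0''(1) = 2. On the right, p_1''(1) = 2c, so c = 1.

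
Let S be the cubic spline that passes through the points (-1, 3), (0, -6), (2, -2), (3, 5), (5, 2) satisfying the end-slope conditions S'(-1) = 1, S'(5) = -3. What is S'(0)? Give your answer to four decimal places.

With M_i denoting the second derivative at x_i, h_i = 1, 2, 1, 2, and Δ_i = (y_(i+1) − y_i)/h_i = -9, 2, 7, -3/2:
  1·M_0 + 6·M_1 + 2·M_2 = 6(Δ_1 - Δ_0) = 66
  2·M_1 + 6·M_2 + 1·M_3 = 6(Δ_2 - Δ_1) = 30
  1·M_2 + 6·M_3 + 2·M_4 = 6(Δ_3 - Δ_2) = -51
Clamped end conditions give two more equations: 2h_0·M_0 + h_0·M_1 = 6(Δ_0 - S'(-1)) = -60 and h_3·M_3 + 2h_3·M_4 = 6(S'(5) - Δ_3) = -9.
Forward elimination and back-substitution give M_0 = -3587/93, M_1 = 1594/93, M_2 = 161/186, M_3 = -881/93, M_4 = 925/372.
On [0, 2], S'(t) = b_1 + 2c_1·t + 3d_1·t² with b_1 = Δ_1 - h_1(2M_1 + M_2)/6 = -1807/186, c_1 = M_1/2 = 797/93, d_1 = (M_2 - M_1)/(6h_1) = -1009/744. So S'(0) = -1807/186.

-9.7151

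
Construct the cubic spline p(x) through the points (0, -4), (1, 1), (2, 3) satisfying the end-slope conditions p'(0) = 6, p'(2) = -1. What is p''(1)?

Put M_i = p'' at the i-th knot. Here h = (1, 1) and Δ = (5, 2), so the interior equations h_(i-1)·M_(i-1) + 2(h_(i-1)+h_i)·M_i + h_i·M_(i+1) = 6(Δ_i − Δ_(i-1)) read
  1·M_0 + 4·M_1 + 1·M_2 = 6(Δ_1 - Δ_0) = -18
Clamped end conditions give two more equations: 2h_0·M_0 + h_0·M_1 = 6(Δ_0 - p'(0)) = -6 and h_1·M_1 + 2h_1·M_2 = 6(p'(2) - Δ_1) = -18.
Solving: M_0 = -2, M_1 = -2, M_2 = -8.

-2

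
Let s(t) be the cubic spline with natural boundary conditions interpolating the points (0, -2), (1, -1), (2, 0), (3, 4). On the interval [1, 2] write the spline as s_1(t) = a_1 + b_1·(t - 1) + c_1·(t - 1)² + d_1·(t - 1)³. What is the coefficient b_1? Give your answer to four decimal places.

Write M_i for s''(x_i). With h_i = 1, 1, 1 and divided differences Δ_i = 1, 1, 4, the continuity of s' gives the tridiagonal system
  1·M_0 + 4·M_1 + 1·M_2 = 6(Δ_1 - Δ_0) = 0
  1·M_1 + 4·M_2 + 1·M_3 = 6(Δ_2 - Δ_1) = 18
Natural end conditions: M_0 = M_3 = 0.
Forward elimination and back-substitution give M_0 = 0, M_1 = -6/5, M_2 = 24/5, M_3 = 0.
On [1, 2], with s_1(t) = a_1 + b_1·(t - 1) + c_1·(t - 1)² + d_1·(t - 1)³: c_1 = M_1/2 = -3/5, d_1 = (M_2 - M_1)/(6h_1) = 1, b_1 = Δ_1 - h_1(2M_1 + M_2)/6 = 3/5.

0.6000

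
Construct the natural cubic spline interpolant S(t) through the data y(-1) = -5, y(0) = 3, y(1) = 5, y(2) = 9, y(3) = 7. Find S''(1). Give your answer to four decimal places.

8.5714

With σ_i denoting the second derivative at x_i, h_i = 1, 1, 1, 1, and Δ_i = (y_(i+1) − y_i)/h_i = 8, 2, 4, -2:
  1·σ_0 + 4·σ_1 + 1·σ_2 = 6(Δ_1 - Δ_0) = -36
  1·σ_1 + 4·σ_2 + 1·σ_3 = 6(Δ_2 - Δ_1) = 12
  1·σ_2 + 4·σ_3 + 1·σ_4 = 6(Δ_3 - Δ_2) = -36
Natural end conditions: σ_0 = σ_4 = 0.
Forward elimination and back-substitution give σ_0 = 0, σ_1 = -78/7, σ_2 = 60/7, σ_3 = -78/7, σ_4 = 0.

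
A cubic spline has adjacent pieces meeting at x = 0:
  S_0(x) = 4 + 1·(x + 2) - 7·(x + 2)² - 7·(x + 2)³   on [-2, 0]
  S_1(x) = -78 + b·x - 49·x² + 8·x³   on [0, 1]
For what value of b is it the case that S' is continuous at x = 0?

-111

S_0'(x) = 1 - 14·(x + 2) - 21·(x + 2)², so S_0'(0) = -111. On the right, S_1'(0) = b, so b = -111.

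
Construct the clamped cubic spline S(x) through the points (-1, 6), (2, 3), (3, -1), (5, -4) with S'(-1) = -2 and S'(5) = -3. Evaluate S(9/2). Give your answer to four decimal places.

Write M_i for S''(x_i). With h_i = 3, 1, 2 and divided differences Δ_i = -1, -4, -3/2, the continuity of S' gives the tridiagonal system
  3·M_0 + 8·M_1 + 1·M_2 = 6(Δ_1 - Δ_0) = -18
  1·M_1 + 6·M_2 + 2·M_3 = 6(Δ_2 - Δ_1) = 15
Clamped end conditions give two more equations: 2h_0·M_0 + h_0·M_1 = 6(Δ_0 - S'(-1)) = 6 and h_2·M_2 + 2h_2·M_3 = 6(S'(5) - Δ_2) = -9.
Hence M_0 = 125/42, M_1 = -83/21, M_2 = 197/42, M_3 = -193/42.
On [3, 5], S(x) = -1 - 65/21·(x - 3) + 197/84·(x - 3)² - 65/84·(x - 3)³.
With (x - 3) = 3/2: S(9/2) = -667/224.

-2.9777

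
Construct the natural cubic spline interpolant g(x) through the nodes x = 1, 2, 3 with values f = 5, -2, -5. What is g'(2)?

Put M_i = g'' at the i-th knot. Here h = (1, 1) and Δ = (-7, -3), so the interior equations h_(i-1)·M_(i-1) + 2(h_(i-1)+h_i)·M_i + h_i·M_(i+1) = 6(Δ_i − Δ_(i-1)) read
  1·M_0 + 4·M_1 + 1·M_2 = 6(Δ_1 - Δ_0) = 24
Natural end conditions: M_0 = M_2 = 0.
Solving the tridiagonal system: M_0 = 0, M_1 = 6, M_2 = 0.
On [2, 3], g'(x) = b_1 + 2c_1·(x - 2) + 3d_1·(x - 2)² with b_1 = Δ_1 - h_1(2M_1 + M_2)/6 = -5, c_1 = M_1/2 = 3, d_1 = (M_2 - M_1)/(6h_1) = -1. So g'(2) = -5.

-5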